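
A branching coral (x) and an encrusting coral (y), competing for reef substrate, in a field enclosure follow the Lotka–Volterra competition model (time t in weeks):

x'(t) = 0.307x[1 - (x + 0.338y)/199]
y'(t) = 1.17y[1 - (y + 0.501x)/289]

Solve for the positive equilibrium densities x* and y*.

x* ≈ 122, y* ≈ 228

Setting both brackets to zero gives the nullclines x + 0.338y = 199 and 0.501x + y = 289.
Substituting y = 289 - 0.501x into the first: x(1 - 0.338·0.501) = 199 - 0.338·289.
So x* = 101/0.831 = 122, and then y* = 289 - 0.501·122 = 228.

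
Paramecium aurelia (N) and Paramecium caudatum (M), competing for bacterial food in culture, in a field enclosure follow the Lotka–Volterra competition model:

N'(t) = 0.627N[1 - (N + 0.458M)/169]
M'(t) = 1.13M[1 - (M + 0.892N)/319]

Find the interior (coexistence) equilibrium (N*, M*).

N* ≈ 38.7, M* ≈ 284

Setting both brackets to zero gives the nullclines N + 0.458M = 169 and 0.892N + M = 319.
Substituting M = 319 - 0.892N into the first: N(1 - 0.458·0.892) = 169 - 0.458·319.
So N* = 22.9/0.591 = 38.7, and then M* = 319 - 0.892·38.7 = 284.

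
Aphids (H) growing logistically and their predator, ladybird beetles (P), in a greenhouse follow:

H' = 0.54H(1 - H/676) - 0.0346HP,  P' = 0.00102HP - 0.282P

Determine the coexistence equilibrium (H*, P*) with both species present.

H* ≈ 276, P* ≈ 9.22

From dP/dt = 0 with P > 0: 0.00102H* = 0.282, so H* = 276.
Substitute into dH/dt = 0: 0.54(1 - 276/676) = 0.0346P*.
The bracket is 0.591, giving P* = 0.319/0.0346 = 9.22.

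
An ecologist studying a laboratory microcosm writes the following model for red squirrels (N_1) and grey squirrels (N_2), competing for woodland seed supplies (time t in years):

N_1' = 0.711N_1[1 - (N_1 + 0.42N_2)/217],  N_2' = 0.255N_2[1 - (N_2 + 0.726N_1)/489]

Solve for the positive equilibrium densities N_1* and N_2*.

Setting both brackets to zero gives the nullclines N_1 + 0.42N_2 = 217 and 0.726N_1 + N_2 = 489.
Substituting N_2 = 489 - 0.726N_1 into the first: N_1(1 - 0.42·0.726) = 217 - 0.42·489.
So N_1* = 11.6/0.695 = 16.7, and then N_2* = 489 - 0.726·16.7 = 477.

N_1* ≈ 16.7, N_2* ≈ 477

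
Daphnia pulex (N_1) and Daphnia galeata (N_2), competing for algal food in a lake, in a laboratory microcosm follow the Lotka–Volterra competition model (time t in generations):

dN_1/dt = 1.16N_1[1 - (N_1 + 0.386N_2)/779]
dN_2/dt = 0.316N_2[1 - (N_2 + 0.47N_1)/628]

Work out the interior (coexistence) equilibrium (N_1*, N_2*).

Setting both brackets to zero gives the nullclines N_1 + 0.386N_2 = 779 and 0.47N_1 + N_2 = 628.
Substituting N_2 = 628 - 0.47N_1 into the first: N_1(1 - 0.386·0.47) = 779 - 0.386·628.
So N_1* = 537/0.819 = 656, and then N_2* = 628 - 0.47·656 = 320.

N_1* ≈ 656, N_2* ≈ 320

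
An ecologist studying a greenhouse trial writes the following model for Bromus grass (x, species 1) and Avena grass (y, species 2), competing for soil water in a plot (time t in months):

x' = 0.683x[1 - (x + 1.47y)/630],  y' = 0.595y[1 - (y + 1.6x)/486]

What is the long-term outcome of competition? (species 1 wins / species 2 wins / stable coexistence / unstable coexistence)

Compare the nullcline intercepts: K1/α12 = 630/1.47 = 429 < K2 = 486; K2/α21 = 486/1.6 = 304 < K1 = 630.
Since both are reversed, neither can invade when rare; the interior point is a saddle.

unstable coexistence (outcome depends on initial conditions)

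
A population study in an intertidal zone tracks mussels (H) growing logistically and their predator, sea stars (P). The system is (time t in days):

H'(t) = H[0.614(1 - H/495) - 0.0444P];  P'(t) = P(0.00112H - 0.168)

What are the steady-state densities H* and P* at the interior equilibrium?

From dP/dt = 0 with P > 0: 0.00112H* = 0.168, so H* = 150.
Substitute into dH/dt = 0: 0.614(1 - 150/495) = 0.0444P*.
The bracket is 0.697, giving P* = 0.428/0.0444 = 9.64.

H* ≈ 150, P* ≈ 9.64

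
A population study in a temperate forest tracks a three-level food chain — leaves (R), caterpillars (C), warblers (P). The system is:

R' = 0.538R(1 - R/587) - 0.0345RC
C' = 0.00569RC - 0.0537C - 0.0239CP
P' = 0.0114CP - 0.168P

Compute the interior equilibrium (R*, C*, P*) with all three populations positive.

R* ≈ 32.3, C* ≈ 14.7, P* ≈ 5.44

From dP/dt = 0: 0.0114C* = 0.168, so C* = 14.7.
From dR/dt = 0: 0.538(1 - R*/587) = 0.0345·14.7, giving R* = 587·(1 - 0.945) = 32.3.
From dC/dt = 0: 0.00569·32.3 - 0.0537 = 0.0239P*, so P* = 0.13/0.0239 = 5.44.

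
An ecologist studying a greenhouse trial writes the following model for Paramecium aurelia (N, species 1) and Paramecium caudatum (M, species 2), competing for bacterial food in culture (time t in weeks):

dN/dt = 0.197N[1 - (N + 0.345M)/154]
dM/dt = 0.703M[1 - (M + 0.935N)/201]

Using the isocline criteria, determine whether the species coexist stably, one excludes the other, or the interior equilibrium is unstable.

Compare the nullcline intercepts: K1/α12 = 154/0.345 = 446 > K2 = 201; K2/α21 = 201/0.935 = 215 > K1 = 154.
Since both inequalities hold, each species can invade when rare, so the interior equilibrium is stable.

stable coexistence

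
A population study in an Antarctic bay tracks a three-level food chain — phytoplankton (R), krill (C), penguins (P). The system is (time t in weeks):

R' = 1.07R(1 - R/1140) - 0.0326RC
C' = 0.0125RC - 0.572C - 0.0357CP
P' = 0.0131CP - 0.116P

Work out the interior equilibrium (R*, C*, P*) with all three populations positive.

R* ≈ 832, C* ≈ 8.85, P* ≈ 275

From dP/dt = 0: 0.0131C* = 0.116, so C* = 8.85.
From dR/dt = 0: 1.07(1 - R*/1140) = 0.0326·8.85, giving R* = 1140·(1 - 0.27) = 832.
From dC/dt = 0: 0.0125·832 - 0.572 = 0.0357P*, so P* = 9.83/0.0357 = 275.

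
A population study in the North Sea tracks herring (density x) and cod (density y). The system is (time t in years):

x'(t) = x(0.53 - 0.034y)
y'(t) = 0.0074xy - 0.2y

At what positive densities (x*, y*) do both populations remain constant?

Set dy/dt = 0 with y > 0: 0.0074x - 0.2 = 0, so x* = 0.2/0.0074 = 27.
Set dx/dt = 0 with x > 0: 0.53 - 0.034y = 0, so y* = 0.53/0.034 = 15.6.

x* ≈ 27, y* ≈ 15.6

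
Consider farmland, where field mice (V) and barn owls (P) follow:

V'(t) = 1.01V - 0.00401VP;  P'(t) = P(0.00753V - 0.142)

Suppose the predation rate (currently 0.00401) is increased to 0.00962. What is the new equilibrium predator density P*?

At the interior fixed point, setting dV/dt = 0 with V > 0 fixes P* = (prey growth rate)/(VP coefficient) — independent of the other coefficients.
With the change, P* = 1.01/0.00962 = 105; it falls from 252.

P* ≈ 105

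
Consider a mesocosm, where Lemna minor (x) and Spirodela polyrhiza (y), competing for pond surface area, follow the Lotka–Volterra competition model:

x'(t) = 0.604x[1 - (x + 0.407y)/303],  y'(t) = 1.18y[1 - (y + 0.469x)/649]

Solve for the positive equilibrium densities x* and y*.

x* ≈ 48, y* ≈ 626

Setting both brackets to zero gives the nullclines x + 0.407y = 303 and 0.469x + y = 649.
Substituting y = 649 - 0.469x into the first: x(1 - 0.407·0.469) = 303 - 0.407·649.
So x* = 38.9/0.809 = 48, and then y* = 649 - 0.469·48 = 626.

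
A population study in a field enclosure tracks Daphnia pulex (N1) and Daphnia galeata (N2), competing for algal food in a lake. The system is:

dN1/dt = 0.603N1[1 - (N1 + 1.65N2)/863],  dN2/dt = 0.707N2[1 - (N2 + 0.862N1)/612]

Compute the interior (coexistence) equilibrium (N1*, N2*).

Setting both brackets to zero gives the nullclines N1 + 1.65N2 = 863 and 0.862N1 + N2 = 612.
Substituting N2 = 612 - 0.862N1 into the first: N1(1 - 1.65·0.862) = 863 - 1.65·612.
So N1* = -147/-0.422 = 348, and then N2* = 612 - 0.862·348 = 312.

N1* ≈ 348, N2* ≈ 312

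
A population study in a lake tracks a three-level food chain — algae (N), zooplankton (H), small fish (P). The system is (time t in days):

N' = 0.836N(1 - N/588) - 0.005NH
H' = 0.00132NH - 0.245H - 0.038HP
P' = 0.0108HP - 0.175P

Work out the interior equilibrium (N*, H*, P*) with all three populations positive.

N* ≈ 531, H* ≈ 16.2, P* ≈ 12

From dP/dt = 0: 0.0108H* = 0.175, so H* = 16.2.
From dN/dt = 0: 0.836(1 - N*/588) = 0.005·16.2, giving N* = 588·(1 - 0.0969) = 531.
From dH/dt = 0: 0.00132·531 - 0.245 = 0.038P*, so P* = 0.456/0.038 = 12.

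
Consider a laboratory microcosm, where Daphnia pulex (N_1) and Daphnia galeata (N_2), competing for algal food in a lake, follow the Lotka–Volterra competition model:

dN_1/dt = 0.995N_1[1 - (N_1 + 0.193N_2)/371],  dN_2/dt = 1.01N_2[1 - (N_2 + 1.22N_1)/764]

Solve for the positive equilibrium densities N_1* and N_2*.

Setting both brackets to zero gives the nullclines N_1 + 0.193N_2 = 371 and 1.22N_1 + N_2 = 764.
Substituting N_2 = 764 - 1.22N_1 into the first: N_1(1 - 0.193·1.22) = 371 - 0.193·764.
So N_1* = 224/0.765 = 292, and then N_2* = 764 - 1.22·292 = 407.

N_1* ≈ 292, N_2* ≈ 407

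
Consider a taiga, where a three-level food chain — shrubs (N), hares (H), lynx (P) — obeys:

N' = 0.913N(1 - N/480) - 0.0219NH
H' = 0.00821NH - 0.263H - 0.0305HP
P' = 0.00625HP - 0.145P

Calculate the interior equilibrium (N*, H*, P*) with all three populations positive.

From dP/dt = 0: 0.00625H* = 0.145, so H* = 23.2.
From dN/dt = 0: 0.913(1 - N*/480) = 0.0219·23.2, giving N* = 480·(1 - 0.556) = 213.
From dH/dt = 0: 0.00821·213 - 0.263 = 0.0305P*, so P* = 1.48/0.0305 = 48.7.

N* ≈ 213, H* ≈ 23.2, P* ≈ 48.7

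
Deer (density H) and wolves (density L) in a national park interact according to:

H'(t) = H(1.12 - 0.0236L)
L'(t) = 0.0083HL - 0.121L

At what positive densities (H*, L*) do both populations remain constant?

Set dL/dt = 0 with L > 0: 0.0083H - 0.121 = 0, so H* = 0.121/0.0083 = 14.6.
Set dH/dt = 0 with H > 0: 1.12 - 0.0236L = 0, so L* = 1.12/0.0236 = 47.5.

H* ≈ 14.6, L* ≈ 47.5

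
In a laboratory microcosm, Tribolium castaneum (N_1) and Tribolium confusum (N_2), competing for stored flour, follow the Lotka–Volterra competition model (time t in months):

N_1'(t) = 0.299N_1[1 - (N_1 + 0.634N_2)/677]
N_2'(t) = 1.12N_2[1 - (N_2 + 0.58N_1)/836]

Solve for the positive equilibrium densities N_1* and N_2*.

Setting both brackets to zero gives the nullclines N_1 + 0.634N_2 = 677 and 0.58N_1 + N_2 = 836.
Substituting N_2 = 836 - 0.58N_1 into the first: N_1(1 - 0.634·0.58) = 677 - 0.634·836.
So N_1* = 147/0.632 = 232, and then N_2* = 836 - 0.58·232 = 701.

N_1* ≈ 232, N_2* ≈ 701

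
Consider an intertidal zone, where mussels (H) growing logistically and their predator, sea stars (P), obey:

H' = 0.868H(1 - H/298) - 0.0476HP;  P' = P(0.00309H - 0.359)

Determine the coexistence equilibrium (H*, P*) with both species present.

From dP/dt = 0 with P > 0: 0.00309H* = 0.359, so H* = 116.
Substitute into dH/dt = 0: 0.868(1 - 116/298) = 0.0476P*.
The bracket is 0.61, giving P* = 0.53/0.0476 = 11.1.

H* ≈ 116, P* ≈ 11.1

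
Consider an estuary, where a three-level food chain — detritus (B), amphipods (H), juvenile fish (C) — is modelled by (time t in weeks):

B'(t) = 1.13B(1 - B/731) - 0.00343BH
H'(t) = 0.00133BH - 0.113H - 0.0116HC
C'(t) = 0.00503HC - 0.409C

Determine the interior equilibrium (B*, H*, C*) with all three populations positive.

From dC/dt = 0: 0.00503H* = 0.409, so H* = 81.3.
From dB/dt = 0: 1.13(1 - B*/731) = 0.00343·81.3, giving B* = 731·(1 - 0.247) = 551.
From dH/dt = 0: 0.00133·551 - 0.113 = 0.0116C*, so C* = 0.619/0.0116 = 53.4.

B* ≈ 551, H* ≈ 81.3, C* ≈ 53.4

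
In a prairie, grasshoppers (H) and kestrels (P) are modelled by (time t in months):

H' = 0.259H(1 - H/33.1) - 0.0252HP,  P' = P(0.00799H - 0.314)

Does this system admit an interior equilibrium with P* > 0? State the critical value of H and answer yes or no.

The predator equation gives dP/dt > 0 only when H > 0.314/0.00799 = 39.3.
Without the predator, H → K = 33.1. Since 33.1 < 39.3, the predator cannot invade.

Threshold H = 39.3; K < 39.3, so no, the predator goes extinct.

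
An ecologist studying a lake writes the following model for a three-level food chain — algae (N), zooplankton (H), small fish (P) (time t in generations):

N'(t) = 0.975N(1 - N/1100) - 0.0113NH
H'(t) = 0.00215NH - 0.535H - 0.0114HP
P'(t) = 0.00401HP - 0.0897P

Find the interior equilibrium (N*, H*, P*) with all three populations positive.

N* ≈ 815, H* ≈ 22.4, P* ≈ 107

From dP/dt = 0: 0.00401H* = 0.0897, so H* = 22.4.
From dN/dt = 0: 0.975(1 - N*/1100) = 0.0113·22.4, giving N* = 1100·(1 - 0.259) = 815.
From dH/dt = 0: 0.00215·815 - 0.535 = 0.0114P*, so P* = 1.22/0.0114 = 107.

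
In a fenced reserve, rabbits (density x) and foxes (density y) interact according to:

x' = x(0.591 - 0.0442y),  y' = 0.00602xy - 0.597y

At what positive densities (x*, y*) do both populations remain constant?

Set dy/dt = 0 with y > 0: 0.00602x - 0.597 = 0, so x* = 0.597/0.00602 = 99.2.
Set dx/dt = 0 with x > 0: 0.591 - 0.0442y = 0, so y* = 0.591/0.0442 = 13.4.

x* ≈ 99.2, y* ≈ 13.4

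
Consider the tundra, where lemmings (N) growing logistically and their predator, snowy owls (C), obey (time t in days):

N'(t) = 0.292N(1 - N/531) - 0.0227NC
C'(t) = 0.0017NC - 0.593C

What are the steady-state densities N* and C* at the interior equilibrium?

From dC/dt = 0 with C > 0: 0.0017N* = 0.593, so N* = 349.
Substitute into dN/dt = 0: 0.292(1 - 349/531) = 0.0227C*.
The bracket is 0.343, giving C* = 0.1/0.0227 = 4.41.

N* ≈ 349, C* ≈ 4.41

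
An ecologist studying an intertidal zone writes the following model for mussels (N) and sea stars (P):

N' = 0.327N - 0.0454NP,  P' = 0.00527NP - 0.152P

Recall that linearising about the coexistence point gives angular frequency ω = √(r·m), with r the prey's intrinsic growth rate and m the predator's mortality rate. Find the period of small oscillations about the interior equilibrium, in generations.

T ≈ 28.2 generations

Here r = 0.327 and m = 0.152, so r·m = 0.0497.
ω = √0.0497 = 0.223 per generation, hence T = 2π/ω ≈ 28.2 generations.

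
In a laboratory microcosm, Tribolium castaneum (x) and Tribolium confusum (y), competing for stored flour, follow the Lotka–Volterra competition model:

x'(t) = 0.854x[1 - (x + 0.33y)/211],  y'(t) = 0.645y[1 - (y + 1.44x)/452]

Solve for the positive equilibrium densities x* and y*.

Setting both brackets to zero gives the nullclines x + 0.33y = 211 and 1.44x + y = 452.
Substituting y = 452 - 1.44x into the first: x(1 - 0.33·1.44) = 211 - 0.33·452.
So x* = 61.8/0.525 = 118, and then y* = 452 - 1.44·118 = 282.

x* ≈ 118, y* ≈ 282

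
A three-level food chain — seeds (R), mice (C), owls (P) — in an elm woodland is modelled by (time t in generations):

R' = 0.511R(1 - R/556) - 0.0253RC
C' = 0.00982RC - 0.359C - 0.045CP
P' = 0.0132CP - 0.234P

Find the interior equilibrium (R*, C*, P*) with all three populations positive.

R* ≈ 68, C* ≈ 17.7, P* ≈ 6.86

From dP/dt = 0: 0.0132C* = 0.234, so C* = 17.7.
From dR/dt = 0: 0.511(1 - R*/556) = 0.0253·17.7, giving R* = 556·(1 - 0.878) = 68.
From dC/dt = 0: 0.00982·68 - 0.359 = 0.045P*, so P* = 0.309/0.045 = 6.86.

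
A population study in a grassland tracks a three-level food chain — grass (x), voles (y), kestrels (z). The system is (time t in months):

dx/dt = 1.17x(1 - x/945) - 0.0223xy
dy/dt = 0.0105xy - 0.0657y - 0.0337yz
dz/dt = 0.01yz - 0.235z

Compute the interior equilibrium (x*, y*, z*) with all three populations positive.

x* ≈ 522, y* ≈ 23.5, z* ≈ 161

From dz/dt = 0: 0.01y* = 0.235, so y* = 23.5.
From dx/dt = 0: 1.17(1 - x*/945) = 0.0223·23.5, giving x* = 945·(1 - 0.448) = 522.
From dy/dt = 0: 0.0105·522 - 0.0657 = 0.0337z*, so z* = 5.41/0.0337 = 161.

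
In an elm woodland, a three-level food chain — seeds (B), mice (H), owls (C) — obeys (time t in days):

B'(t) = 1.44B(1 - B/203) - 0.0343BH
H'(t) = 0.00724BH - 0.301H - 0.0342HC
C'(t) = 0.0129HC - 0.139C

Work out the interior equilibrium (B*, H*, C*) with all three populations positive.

From dC/dt = 0: 0.0129H* = 0.139, so H* = 10.8.
From dB/dt = 0: 1.44(1 - B*/203) = 0.0343·10.8, giving B* = 203·(1 - 0.257) = 151.
From dH/dt = 0: 0.00724·151 - 0.301 = 0.0342C*, so C* = 0.792/0.0342 = 23.1.

B* ≈ 151, H* ≈ 10.8, C* ≈ 23.1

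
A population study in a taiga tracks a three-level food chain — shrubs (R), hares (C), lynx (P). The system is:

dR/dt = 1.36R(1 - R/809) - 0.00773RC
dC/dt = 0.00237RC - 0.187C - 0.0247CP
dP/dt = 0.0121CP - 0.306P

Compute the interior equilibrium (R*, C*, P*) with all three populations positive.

R* ≈ 693, C* ≈ 25.3, P* ≈ 58.9

From dP/dt = 0: 0.0121C* = 0.306, so C* = 25.3.
From dR/dt = 0: 1.36(1 - R*/809) = 0.00773·25.3, giving R* = 809·(1 - 0.144) = 693.
From dC/dt = 0: 0.00237·693 - 0.187 = 0.0247P*, so P* = 1.45/0.0247 = 58.9.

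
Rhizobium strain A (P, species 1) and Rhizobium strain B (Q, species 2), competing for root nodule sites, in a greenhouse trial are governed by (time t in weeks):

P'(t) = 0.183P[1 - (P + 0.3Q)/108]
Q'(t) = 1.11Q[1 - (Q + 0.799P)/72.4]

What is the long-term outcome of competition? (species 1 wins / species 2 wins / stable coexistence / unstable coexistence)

species 1 excludes species 2

Compare the nullcline intercepts: K1/α12 = 108/0.3 = 360 > K2 = 72.4; K2/α21 = 72.4/0.799 = 90.6 < K1 = 108.
Since the inequalities point opposite ways, species 1 can invade but species 2 cannot.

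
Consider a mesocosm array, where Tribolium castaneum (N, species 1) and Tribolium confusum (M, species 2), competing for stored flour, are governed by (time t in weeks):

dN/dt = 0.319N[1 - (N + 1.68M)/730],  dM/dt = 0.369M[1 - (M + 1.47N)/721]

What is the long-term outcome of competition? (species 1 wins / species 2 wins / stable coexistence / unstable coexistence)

Compare the nullcline intercepts: K1/α12 = 730/1.68 = 435 < K2 = 721; K2/α21 = 721/1.47 = 490 < K1 = 730.
Since both are reversed, neither can invade when rare; the interior point is a saddle.

unstable coexistence (outcome depends on initial conditions)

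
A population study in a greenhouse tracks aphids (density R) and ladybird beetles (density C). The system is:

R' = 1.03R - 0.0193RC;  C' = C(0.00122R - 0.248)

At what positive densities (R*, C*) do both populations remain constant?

Set dC/dt = 0 with C > 0: 0.00122R - 0.248 = 0, so R* = 0.248/0.00122 = 203.
Set dR/dt = 0 with R > 0: 1.03 - 0.0193C = 0, so C* = 1.03/0.0193 = 53.4.

R* ≈ 203, C* ≈ 53.4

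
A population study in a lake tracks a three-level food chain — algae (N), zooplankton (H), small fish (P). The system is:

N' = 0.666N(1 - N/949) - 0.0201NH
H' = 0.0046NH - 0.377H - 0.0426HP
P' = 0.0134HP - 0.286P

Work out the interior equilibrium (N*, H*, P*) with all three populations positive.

From dP/dt = 0: 0.0134H* = 0.286, so H* = 21.3.
From dN/dt = 0: 0.666(1 - N*/949) = 0.0201·21.3, giving N* = 949·(1 - 0.644) = 338.
From dH/dt = 0: 0.0046·338 - 0.377 = 0.0426P*, so P* = 1.18/0.0426 = 27.6.

N* ≈ 338, H* ≈ 21.3, P* ≈ 27.6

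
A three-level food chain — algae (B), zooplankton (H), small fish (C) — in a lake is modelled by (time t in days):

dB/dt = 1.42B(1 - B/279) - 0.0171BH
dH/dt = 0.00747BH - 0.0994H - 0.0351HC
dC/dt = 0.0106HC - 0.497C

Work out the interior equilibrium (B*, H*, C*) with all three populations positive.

From dC/dt = 0: 0.0106H* = 0.497, so H* = 46.9.
From dB/dt = 0: 1.42(1 - B*/279) = 0.0171·46.9, giving B* = 279·(1 - 0.565) = 121.
From dH/dt = 0: 0.00747·121 - 0.0994 = 0.0351C*, so C* = 0.808/0.0351 = 23.

B* ≈ 121, H* ≈ 46.9, C* ≈ 23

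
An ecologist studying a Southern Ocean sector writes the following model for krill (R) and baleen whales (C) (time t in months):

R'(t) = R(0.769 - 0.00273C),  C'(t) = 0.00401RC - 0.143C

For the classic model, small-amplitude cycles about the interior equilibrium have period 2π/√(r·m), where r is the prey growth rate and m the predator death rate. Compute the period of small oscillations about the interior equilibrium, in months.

Here r = 0.769 and m = 0.143, so r·m = 0.11.
ω = √0.11 = 0.332 per month, hence T = 2π/ω ≈ 18.9 months.

T ≈ 18.9 months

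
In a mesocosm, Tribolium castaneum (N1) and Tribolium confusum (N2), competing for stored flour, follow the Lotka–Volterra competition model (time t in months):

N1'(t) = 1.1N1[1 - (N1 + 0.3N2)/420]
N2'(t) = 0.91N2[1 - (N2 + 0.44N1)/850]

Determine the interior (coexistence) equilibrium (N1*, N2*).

N1* ≈ 190, N2* ≈ 766

Setting both brackets to zero gives the nullclines N1 + 0.3N2 = 420 and 0.44N1 + N2 = 850.
Substituting N2 = 850 - 0.44N1 into the first: N1(1 - 0.3·0.44) = 420 - 0.3·850.
So N1* = 165/0.868 = 190, and then N2* = 850 - 0.44·190 = 766.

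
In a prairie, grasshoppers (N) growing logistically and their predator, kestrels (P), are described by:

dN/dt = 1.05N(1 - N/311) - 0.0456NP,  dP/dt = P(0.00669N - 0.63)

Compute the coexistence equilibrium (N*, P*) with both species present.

N* ≈ 94.2, P* ≈ 16.1

From dP/dt = 0 with P > 0: 0.00669N* = 0.63, so N* = 94.2.
Substitute into dN/dt = 0: 1.05(1 - 94.2/311) = 0.0456P*.
The bracket is 0.697, giving P* = 0.732/0.0456 = 16.1.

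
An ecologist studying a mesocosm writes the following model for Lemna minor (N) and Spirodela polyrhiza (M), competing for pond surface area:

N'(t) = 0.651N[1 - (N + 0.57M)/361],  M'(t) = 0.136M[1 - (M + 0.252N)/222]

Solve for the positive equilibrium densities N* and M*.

N* ≈ 274, M* ≈ 153

Setting both brackets to zero gives the nullclines N + 0.57M = 361 and 0.252N + M = 222.
Substituting M = 222 - 0.252N into the first: N(1 - 0.57·0.252) = 361 - 0.57·222.
So N* = 234/0.856 = 274, and then M* = 222 - 0.252·274 = 153.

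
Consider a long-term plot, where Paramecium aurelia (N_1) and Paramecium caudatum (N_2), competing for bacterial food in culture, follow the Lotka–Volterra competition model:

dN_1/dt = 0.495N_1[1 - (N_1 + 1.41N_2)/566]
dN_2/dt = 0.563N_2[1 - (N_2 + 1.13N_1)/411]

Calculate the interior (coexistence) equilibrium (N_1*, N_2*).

N_1* ≈ 22.8, N_2* ≈ 385

Setting both brackets to zero gives the nullclines N_1 + 1.41N_2 = 566 and 1.13N_1 + N_2 = 411.
Substituting N_2 = 411 - 1.13N_1 into the first: N_1(1 - 1.41·1.13) = 566 - 1.41·411.
So N_1* = -13.5/-0.593 = 22.8, and then N_2* = 411 - 1.13·22.8 = 385.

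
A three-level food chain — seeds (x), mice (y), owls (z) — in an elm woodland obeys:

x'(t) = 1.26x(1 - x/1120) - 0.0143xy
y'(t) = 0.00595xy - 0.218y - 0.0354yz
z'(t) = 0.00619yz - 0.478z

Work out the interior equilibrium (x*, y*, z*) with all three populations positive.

x* ≈ 138, y* ≈ 77.2, z* ≈ 17.1

From dz/dt = 0: 0.00619y* = 0.478, so y* = 77.2.
From dx/dt = 0: 1.26(1 - x*/1120) = 0.0143·77.2, giving x* = 1120·(1 - 0.876) = 138.
From dy/dt = 0: 0.00595·138 - 0.218 = 0.0354z*, so z* = 0.606/0.0354 = 17.1.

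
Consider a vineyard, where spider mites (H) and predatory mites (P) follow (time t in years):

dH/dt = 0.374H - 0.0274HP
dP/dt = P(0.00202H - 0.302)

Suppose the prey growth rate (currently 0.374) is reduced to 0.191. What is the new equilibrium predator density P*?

P* ≈ 6.97

At the interior fixed point, setting dH/dt = 0 with H > 0 fixes P* = (prey growth rate)/(HP coefficient) — independent of the other coefficients.
With the change, P* = 0.191/0.0274 = 6.97; it falls from 13.6.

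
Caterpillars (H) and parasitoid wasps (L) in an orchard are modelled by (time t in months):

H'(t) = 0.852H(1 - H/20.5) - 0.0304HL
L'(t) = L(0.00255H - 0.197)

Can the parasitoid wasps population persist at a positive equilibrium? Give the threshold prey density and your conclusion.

Threshold H = 77.3; K < 77.3, so no, the predator goes extinct.

The predator equation gives dL/dt > 0 only when H > 0.197/0.00255 = 77.3.
Without the predator, H → K = 20.5. Since 20.5 < 77.3, the predator cannot invade.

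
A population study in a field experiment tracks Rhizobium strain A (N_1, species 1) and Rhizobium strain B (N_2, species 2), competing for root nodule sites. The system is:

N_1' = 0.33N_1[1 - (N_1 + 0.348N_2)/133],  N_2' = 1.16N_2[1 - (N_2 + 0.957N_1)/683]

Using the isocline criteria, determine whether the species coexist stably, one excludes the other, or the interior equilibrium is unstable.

species 2 excludes species 1

Compare the nullcline intercepts: K1/α12 = 133/0.348 = 382 < K2 = 683; K2/α21 = 683/0.957 = 714 > K1 = 133.
Since the inequalities point opposite ways, species 2 can invade but species 1 cannot.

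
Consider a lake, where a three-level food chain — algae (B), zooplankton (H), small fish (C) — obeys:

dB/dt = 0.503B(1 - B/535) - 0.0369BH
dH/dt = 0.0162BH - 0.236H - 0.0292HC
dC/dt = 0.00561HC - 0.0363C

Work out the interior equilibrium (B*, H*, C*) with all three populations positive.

From dC/dt = 0: 0.00561H* = 0.0363, so H* = 6.47.
From dB/dt = 0: 0.503(1 - B*/535) = 0.0369·6.47, giving B* = 535·(1 - 0.475) = 281.
From dH/dt = 0: 0.0162·281 - 0.236 = 0.0292C*, so C* = 4.32/0.0292 = 148.

B* ≈ 281, H* ≈ 6.47, C* ≈ 148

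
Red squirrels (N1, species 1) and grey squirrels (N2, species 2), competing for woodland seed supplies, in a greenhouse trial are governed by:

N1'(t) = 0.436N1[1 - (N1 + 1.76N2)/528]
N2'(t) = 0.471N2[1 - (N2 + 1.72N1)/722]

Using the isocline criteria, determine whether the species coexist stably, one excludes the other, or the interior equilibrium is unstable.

Compare the nullcline intercepts: K1/α12 = 528/1.76 = 300 < K2 = 722; K2/α21 = 722/1.72 = 420 < K1 = 528.
Since both are reversed, neither can invade when rare; the interior point is a saddle.

unstable coexistence (outcome depends on initial conditions)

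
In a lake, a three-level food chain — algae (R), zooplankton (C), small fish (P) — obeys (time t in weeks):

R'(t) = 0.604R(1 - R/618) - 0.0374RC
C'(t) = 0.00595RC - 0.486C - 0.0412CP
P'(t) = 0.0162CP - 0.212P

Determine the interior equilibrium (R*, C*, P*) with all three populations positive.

From dP/dt = 0: 0.0162C* = 0.212, so C* = 13.1.
From dR/dt = 0: 0.604(1 - R*/618) = 0.0374·13.1, giving R* = 618·(1 - 0.81) = 117.
From dC/dt = 0: 0.00595·117 - 0.486 = 0.0412P*, so P* = 0.211/0.0412 = 5.13.

R* ≈ 117, C* ≈ 13.1, P* ≈ 5.13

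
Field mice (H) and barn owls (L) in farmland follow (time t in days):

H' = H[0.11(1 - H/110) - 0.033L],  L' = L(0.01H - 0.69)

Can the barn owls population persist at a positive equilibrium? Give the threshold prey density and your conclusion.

The predator equation gives dL/dt > 0 only when H > 0.69/0.01 = 69.
Without the predator, H → K = 110. Since 110 > 69, the predator can invade and persist.

Threshold H = 69; K > 69, so yes, the predator persists.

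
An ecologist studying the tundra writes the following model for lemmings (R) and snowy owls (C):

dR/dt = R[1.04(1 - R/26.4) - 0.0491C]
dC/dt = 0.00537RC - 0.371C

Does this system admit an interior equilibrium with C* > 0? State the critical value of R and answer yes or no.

Threshold R = 69.1; K < 69.1, so no, the predator goes extinct.

The predator equation gives dC/dt > 0 only when R > 0.371/0.00537 = 69.1.
Without the predator, R → K = 26.4. Since 26.4 < 69.1, the predator cannot invade.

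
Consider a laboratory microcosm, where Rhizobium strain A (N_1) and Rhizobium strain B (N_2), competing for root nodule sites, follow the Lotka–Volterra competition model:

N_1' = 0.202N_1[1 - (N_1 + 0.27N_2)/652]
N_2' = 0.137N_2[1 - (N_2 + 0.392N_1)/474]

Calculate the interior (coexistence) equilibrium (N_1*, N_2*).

Setting both brackets to zero gives the nullclines N_1 + 0.27N_2 = 652 and 0.392N_1 + N_2 = 474.
Substituting N_2 = 474 - 0.392N_1 into the first: N_1(1 - 0.27·0.392) = 652 - 0.27·474.
So N_1* = 524/0.894 = 586, and then N_2* = 474 - 0.392·586 = 244.

N_1* ≈ 586, N_2* ≈ 244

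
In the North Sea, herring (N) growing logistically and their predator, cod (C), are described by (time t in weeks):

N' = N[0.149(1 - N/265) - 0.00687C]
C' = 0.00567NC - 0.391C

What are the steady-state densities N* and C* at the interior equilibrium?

N* ≈ 69, C* ≈ 16

From dC/dt = 0 with C > 0: 0.00567N* = 0.391, so N* = 69.
Substitute into dN/dt = 0: 0.149(1 - 69/265) = 0.00687C*.
The bracket is 0.74, giving C* = 0.11/0.00687 = 16.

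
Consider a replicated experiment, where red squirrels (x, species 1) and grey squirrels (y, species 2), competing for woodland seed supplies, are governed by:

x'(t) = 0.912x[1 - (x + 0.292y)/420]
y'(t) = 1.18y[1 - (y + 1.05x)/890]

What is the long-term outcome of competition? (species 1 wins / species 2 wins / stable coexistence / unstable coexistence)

Compare the nullcline intercepts: K1/α12 = 420/0.292 = 1440 > K2 = 890; K2/α21 = 890/1.05 = 848 > K1 = 420.
Since both inequalities hold, each species can invade when rare, so the interior equilibrium is stable.

stable coexistence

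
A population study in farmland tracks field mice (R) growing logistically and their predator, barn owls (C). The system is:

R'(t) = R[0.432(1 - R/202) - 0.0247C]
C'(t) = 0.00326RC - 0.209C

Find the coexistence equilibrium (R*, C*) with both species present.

R* ≈ 64.1, C* ≈ 11.9

From dC/dt = 0 with C > 0: 0.00326R* = 0.209, so R* = 64.1.
Substitute into dR/dt = 0: 0.432(1 - 64.1/202) = 0.0247C*.
The bracket is 0.683, giving C* = 0.295/0.0247 = 11.9.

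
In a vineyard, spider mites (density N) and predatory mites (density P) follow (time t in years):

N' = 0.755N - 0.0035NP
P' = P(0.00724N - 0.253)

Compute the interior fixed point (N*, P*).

Set dP/dt = 0 with P > 0: 0.00724N - 0.253 = 0, so N* = 0.253/0.00724 = 34.9.
Set dN/dt = 0 with N > 0: 0.755 - 0.0035P = 0, so P* = 0.755/0.0035 = 216.

N* ≈ 34.9, P* ≈ 216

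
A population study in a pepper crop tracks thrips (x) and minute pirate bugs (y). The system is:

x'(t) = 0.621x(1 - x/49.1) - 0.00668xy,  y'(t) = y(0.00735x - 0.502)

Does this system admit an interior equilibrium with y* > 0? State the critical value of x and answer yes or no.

The predator equation gives dy/dt > 0 only when x > 0.502/0.00735 = 68.3.
Without the predator, x → K = 49.1. Since 49.1 < 68.3, the predator cannot invade.

Threshold x = 68.3; K < 68.3, so no, the predator goes extinct.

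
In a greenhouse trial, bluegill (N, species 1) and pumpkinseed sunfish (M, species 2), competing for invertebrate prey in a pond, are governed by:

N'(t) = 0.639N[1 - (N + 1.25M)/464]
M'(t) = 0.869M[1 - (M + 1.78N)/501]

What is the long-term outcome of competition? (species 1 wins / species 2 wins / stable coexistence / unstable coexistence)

Compare the nullcline intercepts: K1/α12 = 464/1.25 = 371 < K2 = 501; K2/α21 = 501/1.78 = 281 < K1 = 464.
Since both are reversed, neither can invade when rare; the interior point is a saddle.

unstable coexistence (outcome depends on initial conditions)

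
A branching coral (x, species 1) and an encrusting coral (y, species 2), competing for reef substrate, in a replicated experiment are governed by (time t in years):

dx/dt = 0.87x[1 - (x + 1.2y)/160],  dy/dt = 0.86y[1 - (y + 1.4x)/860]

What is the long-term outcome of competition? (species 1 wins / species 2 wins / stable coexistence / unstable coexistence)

species 2 excludes species 1

Compare the nullcline intercepts: K1/α12 = 160/1.2 = 133 < K2 = 860; K2/α21 = 860/1.4 = 614 > K1 = 160.
Since the inequalities point opposite ways, species 2 can invade but species 1 cannot.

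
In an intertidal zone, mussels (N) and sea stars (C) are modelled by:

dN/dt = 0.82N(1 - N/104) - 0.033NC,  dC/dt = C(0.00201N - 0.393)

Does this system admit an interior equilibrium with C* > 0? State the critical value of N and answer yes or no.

Threshold N = 196; K < 196, so no, the predator goes extinct.

The predator equation gives dC/dt > 0 only when N > 0.393/0.00201 = 196.
Without the predator, N → K = 104. Since 104 < 196, the predator cannot invade.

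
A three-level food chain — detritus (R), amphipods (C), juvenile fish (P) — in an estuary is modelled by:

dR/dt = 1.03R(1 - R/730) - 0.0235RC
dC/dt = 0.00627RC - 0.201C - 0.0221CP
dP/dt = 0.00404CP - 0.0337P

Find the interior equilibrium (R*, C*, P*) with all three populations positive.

From dP/dt = 0: 0.00404C* = 0.0337, so C* = 8.34.
From dR/dt = 0: 1.03(1 - R*/730) = 0.0235·8.34, giving R* = 730·(1 - 0.19) = 591.
From dC/dt = 0: 0.00627·591 - 0.201 = 0.0221P*, so P* = 3.5/0.0221 = 159.

R* ≈ 591, C* ≈ 8.34, P* ≈ 159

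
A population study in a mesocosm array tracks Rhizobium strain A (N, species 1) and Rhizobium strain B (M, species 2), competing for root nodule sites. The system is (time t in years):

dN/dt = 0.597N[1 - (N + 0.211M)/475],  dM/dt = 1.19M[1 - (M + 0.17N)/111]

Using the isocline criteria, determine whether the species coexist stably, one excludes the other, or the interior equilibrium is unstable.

stable coexistence

Compare the nullcline intercepts: K1/α12 = 475/0.211 = 2250 > K2 = 111; K2/α21 = 111/0.17 = 653 > K1 = 475.
Since both inequalities hold, each species can invade when rare, so the interior equilibrium is stable.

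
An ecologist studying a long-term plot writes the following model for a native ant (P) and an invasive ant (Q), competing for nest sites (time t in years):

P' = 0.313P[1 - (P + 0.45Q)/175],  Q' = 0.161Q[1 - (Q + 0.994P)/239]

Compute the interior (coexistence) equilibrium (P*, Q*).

Setting both brackets to zero gives the nullclines P + 0.45Q = 175 and 0.994P + Q = 239.
Substituting Q = 239 - 0.994P into the first: P(1 - 0.45·0.994) = 175 - 0.45·239.
So P* = 67.5/0.553 = 122, and then Q* = 239 - 0.994·122 = 118.

P* ≈ 122, Q* ≈ 118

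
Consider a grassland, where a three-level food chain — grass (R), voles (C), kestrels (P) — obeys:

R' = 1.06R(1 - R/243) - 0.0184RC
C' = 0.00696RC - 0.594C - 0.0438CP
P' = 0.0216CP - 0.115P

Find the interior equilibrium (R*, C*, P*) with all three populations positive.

From dP/dt = 0: 0.0216C* = 0.115, so C* = 5.32.
From dR/dt = 0: 1.06(1 - R*/243) = 0.0184·5.32, giving R* = 243·(1 - 0.0924) = 221.
From dC/dt = 0: 0.00696·221 - 0.594 = 0.0438P*, so P* = 0.941/0.0438 = 21.5.

R* ≈ 221, C* ≈ 5.32, P* ≈ 21.5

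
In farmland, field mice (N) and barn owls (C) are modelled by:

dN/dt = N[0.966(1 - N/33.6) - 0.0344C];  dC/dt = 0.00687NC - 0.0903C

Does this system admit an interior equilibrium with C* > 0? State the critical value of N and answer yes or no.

The predator equation gives dC/dt > 0 only when N > 0.0903/0.00687 = 13.1.
Without the predator, N → K = 33.6. Since 33.6 > 13.1, the predator can invade and persist.

Threshold N = 13.1; K > 13.1, so yes, the predator persists.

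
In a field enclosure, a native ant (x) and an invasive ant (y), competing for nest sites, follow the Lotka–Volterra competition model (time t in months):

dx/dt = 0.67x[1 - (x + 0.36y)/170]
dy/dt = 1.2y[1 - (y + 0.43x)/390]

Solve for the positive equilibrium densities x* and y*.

Setting both brackets to zero gives the nullclines x + 0.36y = 170 and 0.43x + y = 390.
Substituting y = 390 - 0.43x into the first: x(1 - 0.36·0.43) = 170 - 0.36·390.
So x* = 29.6/0.845 = 35, and then y* = 390 - 0.43·35 = 375.

x* ≈ 35, y* ≈ 375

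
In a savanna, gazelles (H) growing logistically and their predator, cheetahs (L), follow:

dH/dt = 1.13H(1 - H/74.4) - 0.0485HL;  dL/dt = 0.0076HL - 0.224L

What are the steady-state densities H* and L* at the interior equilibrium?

H* ≈ 29.5, L* ≈ 14.1

From dL/dt = 0 with L > 0: 0.0076H* = 0.224, so H* = 29.5.
Substitute into dH/dt = 0: 1.13(1 - 29.5/74.4) = 0.0485L*.
The bracket is 0.604, giving L* = 0.682/0.0485 = 14.1.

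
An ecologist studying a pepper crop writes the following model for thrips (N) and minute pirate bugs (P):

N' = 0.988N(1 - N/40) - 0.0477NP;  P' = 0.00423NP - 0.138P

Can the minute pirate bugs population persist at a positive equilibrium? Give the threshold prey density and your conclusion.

Threshold N = 32.6; K > 32.6, so yes, the predator persists.

The predator equation gives dP/dt > 0 only when N > 0.138/0.00423 = 32.6.
Without the predator, N → K = 40. Since 40 > 32.6, the predator can invade and persist.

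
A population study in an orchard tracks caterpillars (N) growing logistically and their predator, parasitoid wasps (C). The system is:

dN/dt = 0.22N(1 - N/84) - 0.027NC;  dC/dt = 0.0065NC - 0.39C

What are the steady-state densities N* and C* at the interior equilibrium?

From dC/dt = 0 with C > 0: 0.0065N* = 0.39, so N* = 60.
Substitute into dN/dt = 0: 0.22(1 - 60/84) = 0.027C*.
The bracket is 0.286, giving C* = 0.0629/0.027 = 2.33.

N* ≈ 60, C* ≈ 2.33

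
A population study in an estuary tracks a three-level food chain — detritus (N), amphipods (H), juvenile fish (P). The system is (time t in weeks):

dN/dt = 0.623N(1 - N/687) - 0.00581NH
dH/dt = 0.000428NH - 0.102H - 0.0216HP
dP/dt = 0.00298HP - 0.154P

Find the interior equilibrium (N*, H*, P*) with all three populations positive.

N* ≈ 356, H* ≈ 51.7, P* ≈ 2.33

From dP/dt = 0: 0.00298H* = 0.154, so H* = 51.7.
From dN/dt = 0: 0.623(1 - N*/687) = 0.00581·51.7, giving N* = 687·(1 - 0.482) = 356.
From dH/dt = 0: 0.000428·356 - 0.102 = 0.0216P*, so P* = 0.0503/0.0216 = 2.33.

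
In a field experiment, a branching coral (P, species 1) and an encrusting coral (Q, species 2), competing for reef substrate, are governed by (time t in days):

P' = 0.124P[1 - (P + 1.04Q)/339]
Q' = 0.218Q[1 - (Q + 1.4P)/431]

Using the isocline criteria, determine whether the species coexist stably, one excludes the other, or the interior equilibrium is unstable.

Compare the nullcline intercepts: K1/α12 = 339/1.04 = 326 < K2 = 431; K2/α21 = 431/1.4 = 308 < K1 = 339.
Since both are reversed, neither can invade when rare; the interior point is a saddle.

unstable coexistence (outcome depends on initial conditions)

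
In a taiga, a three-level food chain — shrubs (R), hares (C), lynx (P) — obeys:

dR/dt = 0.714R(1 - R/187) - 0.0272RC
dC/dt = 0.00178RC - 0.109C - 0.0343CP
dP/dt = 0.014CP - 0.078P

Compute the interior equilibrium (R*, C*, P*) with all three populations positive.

R* ≈ 147, C* ≈ 5.57, P* ≈ 4.47

From dP/dt = 0: 0.014C* = 0.078, so C* = 5.57.
From dR/dt = 0: 0.714(1 - R*/187) = 0.0272·5.57, giving R* = 187·(1 - 0.212) = 147.
From dC/dt = 0: 0.00178·147 - 0.109 = 0.0343P*, so P* = 0.153/0.0343 = 4.47.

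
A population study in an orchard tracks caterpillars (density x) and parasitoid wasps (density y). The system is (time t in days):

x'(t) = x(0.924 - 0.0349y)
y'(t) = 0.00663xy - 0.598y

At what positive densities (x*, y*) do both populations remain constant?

x* ≈ 90.2, y* ≈ 26.5

Set dy/dt = 0 with y > 0: 0.00663x - 0.598 = 0, so x* = 0.598/0.00663 = 90.2.
Set dx/dt = 0 with x > 0: 0.924 - 0.0349y = 0, so y* = 0.924/0.0349 = 26.5.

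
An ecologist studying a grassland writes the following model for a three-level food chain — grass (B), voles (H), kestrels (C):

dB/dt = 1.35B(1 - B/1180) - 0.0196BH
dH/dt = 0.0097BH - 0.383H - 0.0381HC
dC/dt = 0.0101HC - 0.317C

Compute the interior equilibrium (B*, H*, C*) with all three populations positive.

From dC/dt = 0: 0.0101H* = 0.317, so H* = 31.4.
From dB/dt = 0: 1.35(1 - B*/1180) = 0.0196·31.4, giving B* = 1180·(1 - 0.456) = 642.
From dH/dt = 0: 0.0097·642 - 0.383 = 0.0381C*, so C* = 5.85/0.0381 = 153.

B* ≈ 642, H* ≈ 31.4, C* ≈ 153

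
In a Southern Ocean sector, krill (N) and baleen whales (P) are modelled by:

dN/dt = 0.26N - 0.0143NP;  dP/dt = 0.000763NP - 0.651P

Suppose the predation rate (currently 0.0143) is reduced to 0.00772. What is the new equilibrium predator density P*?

At the interior fixed point, setting dN/dt = 0 with N > 0 fixes P* = (prey growth rate)/(NP coefficient) — independent of the other coefficients.
With the change, P* = 0.26/0.00772 = 33.7; it rises from 18.2.

P* ≈ 33.7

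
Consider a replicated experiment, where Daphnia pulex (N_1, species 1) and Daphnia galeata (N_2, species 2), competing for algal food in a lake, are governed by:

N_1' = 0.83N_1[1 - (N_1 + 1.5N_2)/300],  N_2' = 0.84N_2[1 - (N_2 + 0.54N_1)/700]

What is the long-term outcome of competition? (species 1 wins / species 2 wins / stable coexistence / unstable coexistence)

species 2 excludes species 1

Compare the nullcline intercepts: K1/α12 = 300/1.5 = 200 < K2 = 700; K2/α21 = 700/0.54 = 1300 > K1 = 300.
Since the inequalities point opposite ways, species 2 can invade but species 1 cannot.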